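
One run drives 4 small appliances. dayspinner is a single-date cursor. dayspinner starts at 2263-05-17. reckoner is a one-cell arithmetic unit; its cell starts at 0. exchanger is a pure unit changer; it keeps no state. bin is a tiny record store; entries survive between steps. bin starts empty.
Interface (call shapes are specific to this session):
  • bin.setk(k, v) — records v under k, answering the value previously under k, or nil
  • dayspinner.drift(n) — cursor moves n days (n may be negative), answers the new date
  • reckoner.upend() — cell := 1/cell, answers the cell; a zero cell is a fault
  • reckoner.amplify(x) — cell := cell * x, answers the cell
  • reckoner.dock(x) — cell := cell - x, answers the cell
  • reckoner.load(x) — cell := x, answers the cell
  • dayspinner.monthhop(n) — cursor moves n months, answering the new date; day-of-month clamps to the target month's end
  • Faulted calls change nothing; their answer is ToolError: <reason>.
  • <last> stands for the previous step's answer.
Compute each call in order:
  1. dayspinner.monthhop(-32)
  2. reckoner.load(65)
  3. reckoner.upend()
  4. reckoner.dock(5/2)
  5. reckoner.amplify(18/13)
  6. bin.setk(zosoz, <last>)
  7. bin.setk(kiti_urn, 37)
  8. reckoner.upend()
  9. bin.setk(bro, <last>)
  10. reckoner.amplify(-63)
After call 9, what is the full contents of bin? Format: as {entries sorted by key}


! 1. monthhop(n→-32) ~> 2260-09-17
! 2. load(x→65) ~> 65
! 3. upend() ~> 1/65
! 4. dock(x→5/2) ~> -323/130
! 5. amplify(x→18/13) ~> -2907/845
! 6. setk(k→zosoz, v→<last>) ~> nil
! 7. setk(k→kiti_urn, v→37) ~> nil
! 8. upend() ~> -845/2907
! 9. setk(k→bro, v→<last>) ~> nil
! 10. amplify(x→-63) ~> 5915/323

Answer: {bro=-845/2907, kiti_urn=37, zosoz=-2907/845}


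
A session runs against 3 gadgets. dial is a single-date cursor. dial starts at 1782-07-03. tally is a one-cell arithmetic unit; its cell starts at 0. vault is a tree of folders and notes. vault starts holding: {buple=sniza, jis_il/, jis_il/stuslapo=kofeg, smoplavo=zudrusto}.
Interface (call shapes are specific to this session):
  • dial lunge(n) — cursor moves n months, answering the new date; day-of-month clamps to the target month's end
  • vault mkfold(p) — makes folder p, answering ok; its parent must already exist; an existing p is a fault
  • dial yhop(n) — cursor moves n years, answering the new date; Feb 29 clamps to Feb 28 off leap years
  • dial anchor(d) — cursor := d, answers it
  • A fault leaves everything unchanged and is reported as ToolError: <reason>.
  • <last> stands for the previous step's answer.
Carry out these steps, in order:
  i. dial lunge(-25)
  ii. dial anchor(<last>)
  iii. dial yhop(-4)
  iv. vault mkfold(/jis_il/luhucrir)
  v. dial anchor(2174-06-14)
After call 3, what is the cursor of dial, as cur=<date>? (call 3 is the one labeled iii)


% dial lunge -25
:: 1780-06-03
% dial anchor <last>
:: 1780-06-03
% dial yhop -4
:: 1776-06-03
% vault mkfold /jis_il/luhucrir
:: ok
% dial anchor 2174-06-14
:: 2174-06-14

Answer: cur=1776-06-03


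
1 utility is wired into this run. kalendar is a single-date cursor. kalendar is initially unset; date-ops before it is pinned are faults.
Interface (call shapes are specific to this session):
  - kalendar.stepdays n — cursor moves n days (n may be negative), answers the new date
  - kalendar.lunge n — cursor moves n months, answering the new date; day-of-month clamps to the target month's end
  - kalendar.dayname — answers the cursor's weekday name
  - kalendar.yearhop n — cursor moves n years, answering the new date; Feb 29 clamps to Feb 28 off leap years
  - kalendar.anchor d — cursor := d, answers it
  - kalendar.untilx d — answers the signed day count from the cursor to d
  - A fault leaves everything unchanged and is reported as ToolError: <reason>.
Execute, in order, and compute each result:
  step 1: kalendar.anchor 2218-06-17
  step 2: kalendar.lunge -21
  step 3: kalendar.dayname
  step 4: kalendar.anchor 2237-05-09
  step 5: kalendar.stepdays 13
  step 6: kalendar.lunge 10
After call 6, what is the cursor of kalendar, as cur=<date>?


Answer: cur=2238-03-22

Derivation:
·→ kalendar.anchor(d: 2218-06-17)
·← 2218-06-17
·→ kalendar.lunge(n: -21)
·← 2216-09-17
·→ kalendar.dayname()
·← Tuesday
·→ kalendar.anchor(d: 2237-05-09)
·← 2237-05-09
·→ kalendar.stepdays(n: 13)
·← 2237-05-22
·→ kalendar.lunge(n: 10)
·← 2238-03-22


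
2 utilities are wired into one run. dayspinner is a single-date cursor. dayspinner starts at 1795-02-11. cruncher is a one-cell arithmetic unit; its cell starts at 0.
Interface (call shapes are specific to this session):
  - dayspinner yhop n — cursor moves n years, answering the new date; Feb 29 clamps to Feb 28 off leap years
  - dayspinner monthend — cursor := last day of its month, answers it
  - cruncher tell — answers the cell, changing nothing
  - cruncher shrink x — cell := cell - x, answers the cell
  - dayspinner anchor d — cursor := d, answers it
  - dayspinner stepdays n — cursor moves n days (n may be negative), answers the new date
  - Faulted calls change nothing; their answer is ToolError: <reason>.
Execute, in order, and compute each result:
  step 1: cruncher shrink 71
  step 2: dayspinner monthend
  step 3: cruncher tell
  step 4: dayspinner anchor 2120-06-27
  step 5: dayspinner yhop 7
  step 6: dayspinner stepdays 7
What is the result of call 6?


Do: cruncher shrink[x='71']
See: -71
Do: dayspinner monthend[]
See: 1795-02-28
Do: cruncher tell[]
See: -71
Do: dayspinner anchor[d='2120-06-27']
See: 2120-06-27
Do: dayspinner yhop[n='7']
See: 2127-06-27
Do: dayspinner stepdays[n='7']
See: 2127-07-04

Answer: 2127-07-04


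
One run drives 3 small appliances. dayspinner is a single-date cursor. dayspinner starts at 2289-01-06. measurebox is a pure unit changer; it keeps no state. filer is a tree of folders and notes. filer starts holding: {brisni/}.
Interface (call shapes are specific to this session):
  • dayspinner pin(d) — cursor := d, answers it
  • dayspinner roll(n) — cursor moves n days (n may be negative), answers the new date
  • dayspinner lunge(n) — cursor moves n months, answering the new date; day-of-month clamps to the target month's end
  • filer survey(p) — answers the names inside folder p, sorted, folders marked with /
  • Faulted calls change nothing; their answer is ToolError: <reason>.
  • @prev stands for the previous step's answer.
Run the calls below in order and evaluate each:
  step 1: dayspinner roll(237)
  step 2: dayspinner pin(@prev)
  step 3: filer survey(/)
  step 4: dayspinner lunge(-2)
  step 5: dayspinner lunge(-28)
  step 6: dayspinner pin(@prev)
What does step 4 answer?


% 1. dayspinner roll(n→237) ~> 2289-08-31
% 2. dayspinner pin(d→@prev) ~> 2289-08-31
% 3. filer survey(p→/) ~> [brisni/]
% 4. dayspinner lunge(n→-2) ~> 2289-06-30
% 5. dayspinner lunge(n→-28) ~> 2287-02-28
% 6. dayspinner pin(d→@prev) ~> 2287-02-28

Answer: 2289-06-30


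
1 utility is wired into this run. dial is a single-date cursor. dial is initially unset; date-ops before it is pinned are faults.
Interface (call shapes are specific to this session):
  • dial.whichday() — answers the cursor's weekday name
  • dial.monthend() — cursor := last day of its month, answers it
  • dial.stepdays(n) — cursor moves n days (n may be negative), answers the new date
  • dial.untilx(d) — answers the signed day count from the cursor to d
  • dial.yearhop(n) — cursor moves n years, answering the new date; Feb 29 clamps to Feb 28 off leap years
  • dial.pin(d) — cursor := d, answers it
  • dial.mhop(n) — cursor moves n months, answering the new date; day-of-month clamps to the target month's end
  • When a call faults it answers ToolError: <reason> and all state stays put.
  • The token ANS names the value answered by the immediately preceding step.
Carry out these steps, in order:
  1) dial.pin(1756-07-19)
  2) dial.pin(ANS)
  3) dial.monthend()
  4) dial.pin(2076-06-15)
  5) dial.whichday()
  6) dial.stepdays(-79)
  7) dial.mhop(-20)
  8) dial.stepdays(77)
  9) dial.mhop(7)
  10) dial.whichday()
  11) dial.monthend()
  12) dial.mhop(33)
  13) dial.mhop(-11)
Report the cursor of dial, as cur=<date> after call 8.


Answer: cur=2074-10-13

Derivation:
Act: dial.pin[1756-07-19]
Obs: 1756-07-19
Act: dial.pin[ANS]
Obs: 1756-07-19
Act: dial.monthend[]
Obs: 1756-07-31
Act: dial.pin[2076-06-15]
Obs: 2076-06-15
Act: dial.whichday[]
Obs: Monday
Act: dial.stepdays[-79]
Obs: 2076-03-28
Act: dial.mhop[-20]
Obs: 2074-07-28
Act: dial.stepdays[77]
Obs: 2074-10-13
Act: dial.mhop[7]
Obs: 2075-05-13
Act: dial.whichday[]
Obs: Monday
Act: dial.monthend[]
Obs: 2075-05-31
Act: dial.mhop[33]
Obs: 2078-02-28
Act: dial.mhop[-11]
Obs: 2077-03-28


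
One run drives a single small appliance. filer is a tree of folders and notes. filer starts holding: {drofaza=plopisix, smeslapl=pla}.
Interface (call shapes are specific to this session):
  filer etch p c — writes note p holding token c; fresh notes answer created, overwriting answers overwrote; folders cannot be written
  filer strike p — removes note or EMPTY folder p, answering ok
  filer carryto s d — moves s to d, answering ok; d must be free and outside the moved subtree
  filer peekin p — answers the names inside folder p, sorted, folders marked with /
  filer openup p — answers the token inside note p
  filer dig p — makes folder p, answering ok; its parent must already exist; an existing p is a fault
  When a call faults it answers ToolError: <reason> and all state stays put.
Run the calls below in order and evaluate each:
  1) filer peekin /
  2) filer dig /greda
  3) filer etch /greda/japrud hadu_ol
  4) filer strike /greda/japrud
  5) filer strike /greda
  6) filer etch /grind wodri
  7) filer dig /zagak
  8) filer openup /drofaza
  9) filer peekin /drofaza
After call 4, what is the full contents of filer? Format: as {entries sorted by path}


→ filer peekin(p: /)
← [drofaza, smeslapl]
→ filer dig(p: /greda)
← ok
→ filer etch(p: /greda/japrud, c: hadu_ol)
← created
→ filer strike(p: /greda/japrud)
← ok
→ filer strike(p: /greda)
← ok
→ filer etch(p: /grind, c: wodri)
← created
→ filer dig(p: /zagak)
← ok
→ filer openup(p: /drofaza)
← plopisix
→ filer peekin(p: /drofaza)
← ToolError: not a directory

Answer: {drofaza=plopisix, greda/, smeslapl=pla}


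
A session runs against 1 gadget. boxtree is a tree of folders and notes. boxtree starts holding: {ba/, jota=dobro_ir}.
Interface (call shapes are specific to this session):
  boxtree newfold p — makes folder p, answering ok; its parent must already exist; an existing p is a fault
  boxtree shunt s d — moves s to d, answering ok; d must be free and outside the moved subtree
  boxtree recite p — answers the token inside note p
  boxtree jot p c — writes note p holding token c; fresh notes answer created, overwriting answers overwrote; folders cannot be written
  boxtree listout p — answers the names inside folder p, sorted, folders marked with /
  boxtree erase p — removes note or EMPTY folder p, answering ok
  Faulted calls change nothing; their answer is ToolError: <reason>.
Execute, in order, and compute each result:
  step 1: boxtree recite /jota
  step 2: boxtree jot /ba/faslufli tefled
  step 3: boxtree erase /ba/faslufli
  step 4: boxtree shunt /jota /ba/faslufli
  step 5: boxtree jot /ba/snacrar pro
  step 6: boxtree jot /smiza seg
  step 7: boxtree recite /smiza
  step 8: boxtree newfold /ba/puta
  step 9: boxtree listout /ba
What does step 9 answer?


Answer: [faslufli, puta/, snacrar]

Derivation:
Do: boxtree recite[p→/jota]
See: dobro_ir
Do: boxtree jot[p→/ba/faslufli; c→tefled]
See: created
Do: boxtree erase[p→/ba/faslufli]
See: ok
Do: boxtree shunt[s→/jota; d→/ba/faslufli]
See: ok
Do: boxtree jot[p→/ba/snacrar; c→pro]
See: created
Do: boxtree jot[p→/smiza; c→seg]
See: created
Do: boxtree recite[p→/smiza]
See: seg
Do: boxtree newfold[p→/ba/puta]
See: ok
Do: boxtree listout[p→/ba]
See: [faslufli, puta/, snacrar]


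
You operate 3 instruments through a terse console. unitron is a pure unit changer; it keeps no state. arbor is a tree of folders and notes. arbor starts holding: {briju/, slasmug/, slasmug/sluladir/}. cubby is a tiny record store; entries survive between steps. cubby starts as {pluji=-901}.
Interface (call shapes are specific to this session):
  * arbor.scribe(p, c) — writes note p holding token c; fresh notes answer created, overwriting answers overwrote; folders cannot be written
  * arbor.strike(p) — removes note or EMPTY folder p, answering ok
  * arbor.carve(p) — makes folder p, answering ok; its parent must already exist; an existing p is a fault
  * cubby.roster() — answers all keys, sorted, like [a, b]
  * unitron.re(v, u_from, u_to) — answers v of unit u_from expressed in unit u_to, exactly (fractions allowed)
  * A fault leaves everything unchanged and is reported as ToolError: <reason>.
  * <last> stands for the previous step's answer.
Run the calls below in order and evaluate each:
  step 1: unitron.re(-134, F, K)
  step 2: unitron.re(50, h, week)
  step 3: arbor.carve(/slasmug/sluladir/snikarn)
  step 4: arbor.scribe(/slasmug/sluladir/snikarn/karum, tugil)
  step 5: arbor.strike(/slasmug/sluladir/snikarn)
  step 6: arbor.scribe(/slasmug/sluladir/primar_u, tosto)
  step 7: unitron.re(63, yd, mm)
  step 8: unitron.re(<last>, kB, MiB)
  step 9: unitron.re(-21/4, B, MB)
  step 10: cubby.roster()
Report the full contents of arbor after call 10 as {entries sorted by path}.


-> unitron.re(v→-134, u_from→F, u_to→K)
<- 32567/180
-> unitron.re(v→50, u_from→h, u_to→week)
<- 25/84
-> arbor.carve(p→/slasmug/sluladir/snikarn)
<- ok
-> arbor.scribe(p→/slasmug/sluladir/snikarn/karum, c→tugil)
<- created
-> arbor.strike(p→/slasmug/sluladir/snikarn)
<- ToolError: not empty
-> arbor.scribe(p→/slasmug/sluladir/primar_u, c→tosto)
<- created
-> unitron.re(v→63, u_from→yd, u_to→mm)
<- 288036/5
-> unitron.re(v→<last>, u_from→kB, u_to→MiB)
<- 1800225/32768
-> unitron.re(v→-21/4, u_from→B, u_to→MB)
<- -21/4000000
-> cubby.roster()
<- [pluji]

Answer: {briju/, slasmug/, slasmug/sluladir/, slasmug/sluladir/primar_u=tosto, slasmug/sluladir/snikarn/, slasmug/sluladir/snikarn/karum=tugil}


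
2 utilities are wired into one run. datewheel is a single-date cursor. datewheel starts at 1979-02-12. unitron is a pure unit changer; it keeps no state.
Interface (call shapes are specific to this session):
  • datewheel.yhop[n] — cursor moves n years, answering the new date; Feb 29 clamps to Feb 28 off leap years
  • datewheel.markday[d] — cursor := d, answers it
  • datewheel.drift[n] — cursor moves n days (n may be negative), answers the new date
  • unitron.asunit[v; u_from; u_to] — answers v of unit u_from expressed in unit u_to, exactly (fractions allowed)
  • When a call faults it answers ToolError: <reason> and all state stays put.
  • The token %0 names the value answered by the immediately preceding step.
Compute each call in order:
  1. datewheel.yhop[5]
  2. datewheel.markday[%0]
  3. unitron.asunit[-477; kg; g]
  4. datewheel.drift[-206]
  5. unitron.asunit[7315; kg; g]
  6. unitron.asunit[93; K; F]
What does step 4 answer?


==> datewheel.yhop(n: 5)
<== 1984-02-12
==> datewheel.markday(d: %0)
<== 1984-02-12
==> unitron.asunit(v: -477, u_from: kg, u_to: g)
<== -477000
==> datewheel.drift(n: -206)
<== 1983-07-21
==> unitron.asunit(v: 7315, u_from: kg, u_to: g)
<== 7315000
==> unitron.asunit(v: 93, u_from: K, u_to: F)
<== -29227/100

Answer: 1983-07-21


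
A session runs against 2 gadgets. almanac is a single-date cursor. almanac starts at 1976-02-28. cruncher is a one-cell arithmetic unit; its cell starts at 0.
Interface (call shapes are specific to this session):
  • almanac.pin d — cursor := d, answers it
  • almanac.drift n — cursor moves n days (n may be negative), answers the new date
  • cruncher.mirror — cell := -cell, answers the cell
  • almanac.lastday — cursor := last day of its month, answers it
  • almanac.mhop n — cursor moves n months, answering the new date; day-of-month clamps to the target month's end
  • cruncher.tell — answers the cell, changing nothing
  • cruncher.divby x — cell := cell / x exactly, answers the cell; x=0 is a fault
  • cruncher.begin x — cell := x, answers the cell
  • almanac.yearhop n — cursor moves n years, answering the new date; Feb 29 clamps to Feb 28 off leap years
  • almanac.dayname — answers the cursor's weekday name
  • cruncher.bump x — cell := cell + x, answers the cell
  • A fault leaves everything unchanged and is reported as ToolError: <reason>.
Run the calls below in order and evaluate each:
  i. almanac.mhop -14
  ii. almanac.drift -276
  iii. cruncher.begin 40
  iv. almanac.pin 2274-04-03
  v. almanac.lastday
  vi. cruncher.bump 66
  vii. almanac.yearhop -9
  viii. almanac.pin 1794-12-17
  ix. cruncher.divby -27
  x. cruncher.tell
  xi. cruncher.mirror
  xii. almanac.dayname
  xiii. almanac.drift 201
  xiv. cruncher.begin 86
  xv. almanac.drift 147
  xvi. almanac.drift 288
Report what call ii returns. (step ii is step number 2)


CALL almanac.mhop[n→-14]
RET  1974-12-28
CALL almanac.drift[n→-276]
RET  1974-03-27
CALL cruncher.begin[x→40]
RET  40
CALL almanac.pin[d→2274-04-03]
RET  2274-04-03
CALL almanac.lastday[]
RET  2274-04-30
CALL cruncher.bump[x→66]
RET  106
CALL almanac.yearhop[n→-9]
RET  2265-04-30
CALL almanac.pin[d→1794-12-17]
RET  1794-12-17
CALL cruncher.divby[x→-27]
RET  -106/27
CALL cruncher.tell[]
RET  -106/27
CALL cruncher.mirror[]
RET  106/27
CALL almanac.dayname[]
RET  Wednesday
CALL almanac.drift[n→201]
RET  1795-07-06
CALL cruncher.begin[x→86]
RET  86
CALL almanac.drift[n→147]
RET  1795-11-30
CALL almanac.drift[n→288]
RET  1796-09-13

Answer: 1974-03-27


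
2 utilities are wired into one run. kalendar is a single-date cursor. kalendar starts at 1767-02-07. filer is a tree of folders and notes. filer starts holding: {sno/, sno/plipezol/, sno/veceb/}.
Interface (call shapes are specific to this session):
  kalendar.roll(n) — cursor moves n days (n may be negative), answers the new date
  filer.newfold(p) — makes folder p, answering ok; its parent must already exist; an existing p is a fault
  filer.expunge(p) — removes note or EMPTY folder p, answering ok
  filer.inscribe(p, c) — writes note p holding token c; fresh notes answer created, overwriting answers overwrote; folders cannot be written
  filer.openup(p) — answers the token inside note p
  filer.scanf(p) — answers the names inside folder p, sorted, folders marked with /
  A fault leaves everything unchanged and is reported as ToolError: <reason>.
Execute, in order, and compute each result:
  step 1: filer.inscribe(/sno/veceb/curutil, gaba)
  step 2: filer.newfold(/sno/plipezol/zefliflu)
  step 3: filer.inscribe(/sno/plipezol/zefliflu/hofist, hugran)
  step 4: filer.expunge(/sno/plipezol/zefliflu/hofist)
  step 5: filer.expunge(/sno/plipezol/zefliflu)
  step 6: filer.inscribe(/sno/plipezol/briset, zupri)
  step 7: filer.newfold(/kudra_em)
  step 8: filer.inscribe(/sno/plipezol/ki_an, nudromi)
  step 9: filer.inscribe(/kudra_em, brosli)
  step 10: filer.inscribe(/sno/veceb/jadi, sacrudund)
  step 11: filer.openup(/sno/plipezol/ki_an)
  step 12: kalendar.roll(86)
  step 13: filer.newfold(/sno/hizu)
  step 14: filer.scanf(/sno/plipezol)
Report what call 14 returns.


Answer: [briset, ki_an]

Derivation:
I try filer.inscribe on p: /sno/veceb/curutil, c: gaba, and observe created.
Next I call filer.newfold on p: /sno/plipezol/zefliflu, giving ok.
Then filer.inscribe on p: /sno/plipezol/zefliflu/hofist, c: hugran, which returns created.
Then filer.expunge on p: /sno/plipezol/zefliflu/hofist: ok.
I run filer.expunge on p: /sno/plipezol/zefliflu, and observe ok.
Next I call filer.inscribe on p: /sno/plipezol/briset, c: zupri, and observe created.
Calling filer.newfold on p: /kudra_em, — result: ok.
Then filer.inscribe on p: /sno/plipezol/ki_an, c: nudromi, and get created.
I call filer.inscribe on p: /kudra_em, c: brosli, yielding ToolError: is a directory.
I try filer.inscribe on p: /sno/veceb/jadi, c: sacrudund, and see created.
Calling filer.openup on p: /sno/plipezol/ki_an, and observe nudromi.
Invoking kalendar.roll on n: 86, which returns 1767-05-04.
Then filer.newfold on p: /sno/hizu, and see ok.
Then filer.scanf on p: /sno/plipezol, — result: [briset, ki_an].


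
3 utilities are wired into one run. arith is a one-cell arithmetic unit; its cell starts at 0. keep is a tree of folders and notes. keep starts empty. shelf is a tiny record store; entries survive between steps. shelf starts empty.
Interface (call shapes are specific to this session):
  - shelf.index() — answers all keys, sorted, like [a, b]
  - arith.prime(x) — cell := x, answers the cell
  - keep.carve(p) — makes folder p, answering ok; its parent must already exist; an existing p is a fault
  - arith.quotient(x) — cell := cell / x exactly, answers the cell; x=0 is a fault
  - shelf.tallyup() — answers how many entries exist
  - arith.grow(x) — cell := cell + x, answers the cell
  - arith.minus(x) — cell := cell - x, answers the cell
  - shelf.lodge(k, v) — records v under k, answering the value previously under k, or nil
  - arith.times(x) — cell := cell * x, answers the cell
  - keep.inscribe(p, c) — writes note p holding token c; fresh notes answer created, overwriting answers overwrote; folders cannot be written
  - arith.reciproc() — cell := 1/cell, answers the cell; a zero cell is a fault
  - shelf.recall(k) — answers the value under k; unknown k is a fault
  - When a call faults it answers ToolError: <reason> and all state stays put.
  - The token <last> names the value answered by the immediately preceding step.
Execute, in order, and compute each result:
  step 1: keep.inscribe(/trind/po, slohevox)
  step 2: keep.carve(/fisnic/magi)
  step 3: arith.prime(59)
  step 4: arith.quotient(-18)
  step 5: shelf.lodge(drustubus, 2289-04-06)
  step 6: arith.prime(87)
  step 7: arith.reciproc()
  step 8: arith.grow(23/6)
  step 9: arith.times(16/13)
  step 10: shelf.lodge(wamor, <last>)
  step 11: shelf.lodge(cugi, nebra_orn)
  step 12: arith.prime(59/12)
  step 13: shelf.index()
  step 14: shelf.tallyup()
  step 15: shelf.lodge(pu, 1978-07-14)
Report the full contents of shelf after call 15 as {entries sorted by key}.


==> keep.inscribe(p→/trind/po, c→slohevox)
<== ToolError: no parent
==> keep.carve(p→/fisnic/magi)
<== ToolError: no parent
==> arith.prime(x→59)
<== 59
==> arith.quotient(x→-18)
<== -59/18
==> shelf.lodge(k→drustubus, v→2289-04-06)
<== nil
==> arith.prime(x→87)
<== 87
==> arith.reciproc()
<== 1/87
==> arith.grow(x→23/6)
<== 223/58
==> arith.times(x→16/13)
<== 1784/377
==> shelf.lodge(k→wamor, v→<last>)
<== nil
==> shelf.lodge(k→cugi, v→nebra_orn)
<== nil
==> arith.prime(x→59/12)
<== 59/12
==> shelf.index()
<== [cugi, drustubus, wamor]
==> shelf.tallyup()
<== 3
==> shelf.lodge(k→pu, v→1978-07-14)
<== nil

Answer: {cugi=nebra_orn, drustubus=2289-04-06, pu=1978-07-14, wamor=1784/377}


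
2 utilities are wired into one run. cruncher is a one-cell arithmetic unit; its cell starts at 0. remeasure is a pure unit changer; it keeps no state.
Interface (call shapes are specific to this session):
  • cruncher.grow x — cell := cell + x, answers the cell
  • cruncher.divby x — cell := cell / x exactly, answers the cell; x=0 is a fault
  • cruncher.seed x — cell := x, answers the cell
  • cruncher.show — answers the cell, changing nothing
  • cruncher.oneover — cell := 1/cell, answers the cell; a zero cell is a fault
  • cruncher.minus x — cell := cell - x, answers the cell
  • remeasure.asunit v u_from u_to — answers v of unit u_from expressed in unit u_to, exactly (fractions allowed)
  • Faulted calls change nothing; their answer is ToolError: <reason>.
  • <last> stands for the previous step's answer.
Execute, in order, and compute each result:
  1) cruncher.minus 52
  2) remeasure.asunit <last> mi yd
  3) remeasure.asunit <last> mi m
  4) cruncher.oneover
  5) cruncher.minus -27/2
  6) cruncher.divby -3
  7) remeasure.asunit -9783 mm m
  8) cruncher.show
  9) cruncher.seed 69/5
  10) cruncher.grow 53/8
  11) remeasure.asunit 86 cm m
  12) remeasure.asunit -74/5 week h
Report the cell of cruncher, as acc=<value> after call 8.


Answer: acc=-701/156

Derivation:
·→ cruncher.minus(52)
·← -52
·→ remeasure.asunit(<last>, mi, yd)
·← -91520
·→ remeasure.asunit(<last>, mi, m)
·← -3682179072/25
·→ cruncher.oneover()
·← -1/52
·→ cruncher.minus(-27/2)
·← 701/52
·→ cruncher.divby(-3)
·← -701/156
·→ remeasure.asunit(-9783, mm, m)
·← -9783/1000
·→ cruncher.show()
·← -701/156
·→ cruncher.seed(69/5)
·← 69/5
·→ cruncher.grow(53/8)
·← 817/40
·→ remeasure.asunit(86, cm, m)
·← 43/50
·→ remeasure.asunit(-74/5, week, h)
·← -12432/5


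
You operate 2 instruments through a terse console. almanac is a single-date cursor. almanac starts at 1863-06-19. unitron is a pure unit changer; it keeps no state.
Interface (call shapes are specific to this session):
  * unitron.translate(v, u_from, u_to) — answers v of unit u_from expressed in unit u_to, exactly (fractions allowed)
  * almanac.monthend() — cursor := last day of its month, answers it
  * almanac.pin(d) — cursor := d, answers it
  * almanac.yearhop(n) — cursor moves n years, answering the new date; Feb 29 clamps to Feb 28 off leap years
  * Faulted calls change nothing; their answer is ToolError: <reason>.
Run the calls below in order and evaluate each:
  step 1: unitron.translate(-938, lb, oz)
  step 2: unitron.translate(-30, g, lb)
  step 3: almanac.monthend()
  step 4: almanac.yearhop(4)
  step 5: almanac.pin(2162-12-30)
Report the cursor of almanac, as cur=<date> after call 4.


// translate(v→-938, u_from→lb, u_to→oz) -> -15008
// translate(v→-30, u_from→g, u_to→lb) -> -3000000/45359237
// monthend() -> 1863-06-30
// yearhop(n→4) -> 1867-06-30
// pin(d→2162-12-30) -> 2162-12-30

Answer: cur=1867-06-30


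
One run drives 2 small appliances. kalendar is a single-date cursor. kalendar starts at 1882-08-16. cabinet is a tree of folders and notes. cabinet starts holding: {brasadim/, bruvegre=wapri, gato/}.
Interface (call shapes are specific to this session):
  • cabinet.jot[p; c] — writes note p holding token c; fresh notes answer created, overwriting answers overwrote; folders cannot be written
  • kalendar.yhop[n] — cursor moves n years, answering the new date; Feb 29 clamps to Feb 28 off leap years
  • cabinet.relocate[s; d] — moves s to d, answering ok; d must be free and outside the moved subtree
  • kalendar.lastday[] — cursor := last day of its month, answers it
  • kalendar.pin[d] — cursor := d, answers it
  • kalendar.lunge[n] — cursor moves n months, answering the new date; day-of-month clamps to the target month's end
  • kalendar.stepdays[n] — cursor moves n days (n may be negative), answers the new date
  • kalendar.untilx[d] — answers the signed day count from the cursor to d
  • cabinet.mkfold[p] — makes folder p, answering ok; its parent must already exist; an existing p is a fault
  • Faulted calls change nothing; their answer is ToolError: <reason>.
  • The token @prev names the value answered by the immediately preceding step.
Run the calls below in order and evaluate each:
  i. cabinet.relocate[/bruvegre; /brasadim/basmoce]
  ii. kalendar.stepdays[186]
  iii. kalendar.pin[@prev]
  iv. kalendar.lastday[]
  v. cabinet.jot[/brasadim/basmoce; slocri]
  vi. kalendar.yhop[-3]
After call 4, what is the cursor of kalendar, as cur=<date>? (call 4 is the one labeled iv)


> cabinet.relocate /bruvegre /brasadim/basmoce
:: ok
> kalendar.stepdays 186
:: 1883-02-18
> kalendar.pin @prev
:: 1883-02-18
> kalendar.lastday
:: 1883-02-28
> cabinet.jot /brasadim/basmoce slocri
:: overwrote
> kalendar.yhop -3
:: 1880-02-28

Answer: cur=1883-02-28


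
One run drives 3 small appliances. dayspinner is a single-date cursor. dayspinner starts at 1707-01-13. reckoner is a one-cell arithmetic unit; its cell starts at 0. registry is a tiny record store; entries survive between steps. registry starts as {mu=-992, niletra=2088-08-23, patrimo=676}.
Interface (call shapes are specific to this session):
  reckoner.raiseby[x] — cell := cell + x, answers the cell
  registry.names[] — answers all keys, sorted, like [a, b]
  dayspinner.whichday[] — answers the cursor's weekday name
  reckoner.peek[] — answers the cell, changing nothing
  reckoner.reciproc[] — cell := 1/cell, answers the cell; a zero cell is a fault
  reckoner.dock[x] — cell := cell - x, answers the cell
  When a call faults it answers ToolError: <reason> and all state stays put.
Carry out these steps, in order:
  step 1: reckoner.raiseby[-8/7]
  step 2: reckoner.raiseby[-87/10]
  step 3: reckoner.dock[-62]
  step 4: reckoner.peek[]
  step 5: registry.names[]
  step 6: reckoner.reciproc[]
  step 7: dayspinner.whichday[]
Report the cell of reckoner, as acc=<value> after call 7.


Answer: acc=70/3651

Derivation:
> reckoner.raiseby -8/7
[out] -8/7
> reckoner.raiseby -87/10
[out] -689/70
> reckoner.dock -62
[out] 3651/70
> reckoner.peek
[out] 3651/70
> registry.names
[out] [mu, niletra, patrimo]
> reckoner.reciproc
[out] 70/3651
> dayspinner.whichday
[out] Thursday


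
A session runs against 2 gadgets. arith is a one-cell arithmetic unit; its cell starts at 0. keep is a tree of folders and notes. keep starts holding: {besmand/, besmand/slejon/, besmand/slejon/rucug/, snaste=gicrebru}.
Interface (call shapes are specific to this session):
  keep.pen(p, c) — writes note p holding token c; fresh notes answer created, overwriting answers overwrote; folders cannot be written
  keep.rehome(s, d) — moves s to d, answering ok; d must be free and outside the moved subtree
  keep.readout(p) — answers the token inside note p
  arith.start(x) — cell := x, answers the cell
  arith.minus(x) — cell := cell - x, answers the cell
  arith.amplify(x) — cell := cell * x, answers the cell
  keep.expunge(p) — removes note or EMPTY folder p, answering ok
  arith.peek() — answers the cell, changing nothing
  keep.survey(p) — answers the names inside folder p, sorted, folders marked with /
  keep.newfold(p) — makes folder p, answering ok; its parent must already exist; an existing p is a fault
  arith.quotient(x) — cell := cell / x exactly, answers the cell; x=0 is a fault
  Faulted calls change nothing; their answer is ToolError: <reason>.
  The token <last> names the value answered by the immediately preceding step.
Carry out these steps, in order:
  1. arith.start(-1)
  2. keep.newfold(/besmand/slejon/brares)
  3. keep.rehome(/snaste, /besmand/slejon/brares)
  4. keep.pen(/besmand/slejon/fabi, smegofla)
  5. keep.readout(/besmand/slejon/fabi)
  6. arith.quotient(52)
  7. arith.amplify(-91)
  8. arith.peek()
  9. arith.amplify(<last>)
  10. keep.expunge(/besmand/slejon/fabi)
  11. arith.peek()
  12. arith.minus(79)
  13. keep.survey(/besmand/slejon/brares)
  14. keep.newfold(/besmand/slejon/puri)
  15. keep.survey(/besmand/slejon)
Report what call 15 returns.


// 1. start(-1) == -1
// 2. newfold(/besmand/slejon/brares) == ok
// 3. rehome(/snaste, /besmand/slejon/brares) == ToolError: exists
// 4. pen(/besmand/slejon/fabi, smegofla) == created
// 5. readout(/besmand/slejon/fabi) == smegofla
// 6. quotient(52) == -1/52
// 7. amplify(-91) == 7/4
// 8. peek() == 7/4
// 9. amplify(<last>) == 49/16
// 10. expunge(/besmand/slejon/fabi) == ok
// 11. peek() == 49/16
// 12. minus(79) == -1215/16
// 13. survey(/besmand/slejon/brares) == []
// 14. newfold(/besmand/slejon/puri) == ok
// 15. survey(/besmand/slejon) == [brares/, puri/, rucug/]

Answer: [brares/, puri/, rucug/]


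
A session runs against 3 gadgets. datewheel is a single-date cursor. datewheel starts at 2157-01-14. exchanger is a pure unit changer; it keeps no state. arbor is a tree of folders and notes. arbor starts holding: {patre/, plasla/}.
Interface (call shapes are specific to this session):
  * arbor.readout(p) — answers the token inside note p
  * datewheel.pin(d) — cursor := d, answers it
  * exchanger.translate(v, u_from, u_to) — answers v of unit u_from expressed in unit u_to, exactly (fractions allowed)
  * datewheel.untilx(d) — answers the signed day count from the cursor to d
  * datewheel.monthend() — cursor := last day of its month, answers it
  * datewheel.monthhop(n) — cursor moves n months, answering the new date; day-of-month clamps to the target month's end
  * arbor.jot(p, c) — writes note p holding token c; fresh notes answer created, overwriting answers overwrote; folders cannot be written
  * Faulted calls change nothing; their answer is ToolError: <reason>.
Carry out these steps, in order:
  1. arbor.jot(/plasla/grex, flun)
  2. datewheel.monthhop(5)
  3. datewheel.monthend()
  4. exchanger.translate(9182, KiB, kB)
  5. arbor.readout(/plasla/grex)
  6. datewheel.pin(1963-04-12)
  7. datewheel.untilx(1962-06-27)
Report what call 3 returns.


Answer: 2157-06-30

Derivation:
>> arbor.jot(p='/plasla/grex', c='flun')
<< created
>> datewheel.monthhop(n='5')
<< 2157-06-14
>> datewheel.monthend()
<< 2157-06-30
>> exchanger.translate(v='9182', u_from='KiB', u_to='kB')
<< 1175296/125
>> arbor.readout(p='/plasla/grex')
<< flun
>> datewheel.pin(d='1963-04-12')
<< 1963-04-12
>> datewheel.untilx(d='1962-06-27')
<< -289


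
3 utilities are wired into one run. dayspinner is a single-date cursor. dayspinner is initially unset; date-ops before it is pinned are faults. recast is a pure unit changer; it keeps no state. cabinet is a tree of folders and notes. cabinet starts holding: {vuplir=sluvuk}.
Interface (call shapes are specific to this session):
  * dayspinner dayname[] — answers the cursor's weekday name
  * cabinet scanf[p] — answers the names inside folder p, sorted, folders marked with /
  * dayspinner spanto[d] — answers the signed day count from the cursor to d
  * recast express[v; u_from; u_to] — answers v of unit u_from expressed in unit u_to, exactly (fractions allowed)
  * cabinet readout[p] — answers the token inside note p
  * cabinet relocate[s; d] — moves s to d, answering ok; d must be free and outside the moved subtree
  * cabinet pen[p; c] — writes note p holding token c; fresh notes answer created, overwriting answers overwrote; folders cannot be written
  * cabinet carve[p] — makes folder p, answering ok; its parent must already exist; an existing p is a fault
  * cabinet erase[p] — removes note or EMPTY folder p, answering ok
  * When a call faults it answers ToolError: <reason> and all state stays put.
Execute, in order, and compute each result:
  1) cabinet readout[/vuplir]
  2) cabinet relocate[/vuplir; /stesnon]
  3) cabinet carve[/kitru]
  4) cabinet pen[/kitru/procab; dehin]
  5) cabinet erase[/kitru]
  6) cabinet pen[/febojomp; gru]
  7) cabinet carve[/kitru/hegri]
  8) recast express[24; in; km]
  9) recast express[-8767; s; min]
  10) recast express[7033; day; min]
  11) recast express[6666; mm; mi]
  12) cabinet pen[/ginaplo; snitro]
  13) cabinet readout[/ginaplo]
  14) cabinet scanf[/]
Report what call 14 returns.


>> cabinet readout(p: /vuplir)
<< sluvuk
>> cabinet relocate(s: /vuplir, d: /stesnon)
<< ok
>> cabinet carve(p: /kitru)
<< ok
>> cabinet pen(p: /kitru/procab, c: dehin)
<< created
>> cabinet erase(p: /kitru)
<< ToolError: not empty
>> cabinet pen(p: /febojomp, c: gru)
<< created
>> cabinet carve(p: /kitru/hegri)
<< ok
>> recast express(v: 24, u_from: in, u_to: km)
<< 381/625000
>> recast express(v: -8767, u_from: s, u_to: min)
<< -8767/60
>> recast express(v: 7033, u_from: day, u_to: min)
<< 10127520
>> recast express(v: 6666, u_from: mm, u_to: mi)
<< 101/24384
>> cabinet pen(p: /ginaplo, c: snitro)
<< created
>> cabinet readout(p: /ginaplo)
<< snitro
>> cabinet scanf(p: /)
<< [febojomp, ginaplo, kitru/, stesnon]

Answer: [febojomp, ginaplo, kitru/, stesnon]


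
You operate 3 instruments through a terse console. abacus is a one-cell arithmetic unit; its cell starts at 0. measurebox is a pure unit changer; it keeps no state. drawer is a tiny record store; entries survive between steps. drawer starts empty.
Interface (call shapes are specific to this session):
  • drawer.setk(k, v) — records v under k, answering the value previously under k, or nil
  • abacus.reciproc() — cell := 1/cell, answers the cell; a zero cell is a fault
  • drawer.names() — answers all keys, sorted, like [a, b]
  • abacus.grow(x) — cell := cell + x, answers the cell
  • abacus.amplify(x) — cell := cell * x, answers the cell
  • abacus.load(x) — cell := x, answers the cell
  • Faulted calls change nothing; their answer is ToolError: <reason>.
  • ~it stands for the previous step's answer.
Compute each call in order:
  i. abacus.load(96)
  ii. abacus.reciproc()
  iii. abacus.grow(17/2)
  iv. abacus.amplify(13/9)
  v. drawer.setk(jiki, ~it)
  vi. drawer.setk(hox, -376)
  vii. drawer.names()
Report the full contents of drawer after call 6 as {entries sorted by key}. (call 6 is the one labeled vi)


I invoke load using 96, giving 96.
Then reciproc, which returns 1/96.
I try grow using 17/2, giving 817/96.
Invoking amplify using 13/9, and see 10621/864.
Now I run setk using jiki, ~it, giving nil.
Calling setk using hox, -376, → nil.
Invoking names, and observe [hox, jiki].

Answer: {hox=-376, jiki=10621/864}


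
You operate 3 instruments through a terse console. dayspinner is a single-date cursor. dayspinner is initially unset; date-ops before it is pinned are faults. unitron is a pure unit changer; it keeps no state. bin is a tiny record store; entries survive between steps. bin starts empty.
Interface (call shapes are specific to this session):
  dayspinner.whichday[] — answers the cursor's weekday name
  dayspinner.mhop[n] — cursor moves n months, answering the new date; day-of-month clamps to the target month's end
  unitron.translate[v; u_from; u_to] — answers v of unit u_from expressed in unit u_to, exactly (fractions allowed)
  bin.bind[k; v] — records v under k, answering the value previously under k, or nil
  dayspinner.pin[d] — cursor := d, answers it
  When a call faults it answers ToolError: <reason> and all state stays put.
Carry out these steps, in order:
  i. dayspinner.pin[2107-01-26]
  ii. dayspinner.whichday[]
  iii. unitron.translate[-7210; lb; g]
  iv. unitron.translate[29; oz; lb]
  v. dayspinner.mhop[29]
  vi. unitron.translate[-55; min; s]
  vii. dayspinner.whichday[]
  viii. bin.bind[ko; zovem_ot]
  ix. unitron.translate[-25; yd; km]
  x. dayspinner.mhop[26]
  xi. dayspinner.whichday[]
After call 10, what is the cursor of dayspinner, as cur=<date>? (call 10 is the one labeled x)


Invoking dayspinner.pin(d: 2107-01-26), and see 2107-01-26.
Then dayspinner.whichday(): Wednesday.
I invoke unitron.translate(v: -7210, u_from: lb, u_to: g): -32704009877/10000.
Using unitron.translate(v: 29, u_from: oz, u_to: lb), and get 29/16.
I call dayspinner.mhop(n: 29), and get 2109-06-26.
I use unitron.translate(v: -55, u_from: min, u_to: s), and observe -3300.
I invoke dayspinner.whichday(): Wednesday.
I invoke bin.bind(k: ko, v: zovem_ot): nil.
Calling unitron.translate(v: -25, u_from: yd, u_to: km), — result: -1143/50000.
I call dayspinner.mhop(n: 26), — result: 2111-08-26.
Calling dayspinner.whichday(), — result: Wednesday.

Answer: cur=2111-08-26


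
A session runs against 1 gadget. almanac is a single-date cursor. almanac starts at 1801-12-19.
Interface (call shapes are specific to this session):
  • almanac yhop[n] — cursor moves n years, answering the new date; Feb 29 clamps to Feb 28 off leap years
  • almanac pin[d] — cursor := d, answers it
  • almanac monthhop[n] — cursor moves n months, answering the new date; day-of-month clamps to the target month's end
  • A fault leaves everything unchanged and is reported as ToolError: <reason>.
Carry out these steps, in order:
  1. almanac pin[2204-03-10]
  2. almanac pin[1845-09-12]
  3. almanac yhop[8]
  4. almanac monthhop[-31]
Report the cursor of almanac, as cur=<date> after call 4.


Do: almanac pin[d: 2204-03-10]
See: 2204-03-10
Do: almanac pin[d: 1845-09-12]
See: 1845-09-12
Do: almanac yhop[n: 8]
See: 1853-09-12
Do: almanac monthhop[n: -31]
See: 1851-02-12

Answer: cur=1851-02-12
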